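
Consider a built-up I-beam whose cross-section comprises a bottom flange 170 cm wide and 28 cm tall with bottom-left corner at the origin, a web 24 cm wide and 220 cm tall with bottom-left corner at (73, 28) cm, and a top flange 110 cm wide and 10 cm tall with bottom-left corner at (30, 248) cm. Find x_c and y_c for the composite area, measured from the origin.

bottom flange: A = 170 × 28 = 4760.00, centroid at (85.00, 14.00).
web: A = 24 × 220 = 5280.00, centroid at (85.00, 138.00).
top flange: A = 110 × 10 = 1100.00, centroid at (85.00, 253.00).
ΣA = 11140.00 cm², ΣAx_c = 946900.00 cm³, ΣAy_c = 1073580.00 cm³.
x_c = 946900.00/11140.00 = 85.00 cm; y_c = 1073580.00/11140.00 = 96.37 cm.

x_c = 85.00 cm, y_c = 96.37 cm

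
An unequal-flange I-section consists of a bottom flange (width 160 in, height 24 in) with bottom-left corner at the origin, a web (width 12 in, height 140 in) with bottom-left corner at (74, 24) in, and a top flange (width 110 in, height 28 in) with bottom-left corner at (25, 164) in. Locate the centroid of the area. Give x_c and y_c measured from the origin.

bottom flange: A = 160 × 24 = 3840.00, centroid at (80.00, 12.00).
web: A = 12 × 140 = 1680.00, centroid at (80.00, 94.00).
top flange: A = 110 × 28 = 3080.00, centroid at (80.00, 178.00).
ΣA = 8600.00 in²
ΣAx_c = (3840.00)(80.00) + (1680.00)(80.00) + (3080.00)(80.00) = 688000.00 in³
ΣAy_c = (3840.00)(12.00) + (1680.00)(94.00) + (3080.00)(178.00) = 752240.00 in³
x_c = 688000.00 / 8600.00 = 80.00 in
y_c = 752240.00 / 8600.00 = 87.47 in

x_c = 80.00 in, y_c = 87.47 in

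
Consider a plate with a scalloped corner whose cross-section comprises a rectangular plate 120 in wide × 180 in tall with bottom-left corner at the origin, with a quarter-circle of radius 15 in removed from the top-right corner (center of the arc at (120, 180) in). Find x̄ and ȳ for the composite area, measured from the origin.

x̄ = 59.56 in, ȳ = 89.31 in

plate: A = 120 × 180 = 21600.00, centroid at (60.00, 90.00).
removed quarter-circle: A = −¼π·15² = -176.71, centroid at (113.63, 173.63).
ΣA = 21423.29 in²
ΣAx̄ = (21600.00)(60.00) + (-176.71)(113.63) = 1275919.25 in³
ΣAȳ = (21600.00)(90.00) + (-176.71)(173.63) = 1913316.37 in³
x̄ = 1275919.25 / 21423.29 = 59.56 in
ȳ = 1913316.37 / 21423.29 = 89.31 in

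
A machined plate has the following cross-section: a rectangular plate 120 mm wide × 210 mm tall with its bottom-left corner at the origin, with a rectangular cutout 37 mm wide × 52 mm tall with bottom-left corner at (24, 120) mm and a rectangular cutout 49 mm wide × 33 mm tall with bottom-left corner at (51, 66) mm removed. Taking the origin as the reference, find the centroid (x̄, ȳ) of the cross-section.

x̄ = 60.40 mm, ȳ = 103.04 mm

plate: A = 120 × 210 = 25200.00, centroid at (60.00, 105.00).
hole 1: A = −(37 × 52) = -1924.00, centroid at (42.50, 146.00).
hole 2: A = −(49 × 33) = -1617.00, centroid at (75.50, 82.50).
ΣA = 21659.00 mm²
ΣAx̄ = (25200.00)(60.00) + (-1924.00)(42.50) + (-1617.00)(75.50) = 1308146.50 mm³
ΣAȳ = (25200.00)(105.00) + (-1924.00)(146.00) + (-1617.00)(82.50) = 2231693.50 mm³
x̄ = 1308146.50 / 21659.00 = 60.40 mm
ȳ = 2231693.50 / 21659.00 = 103.04 mm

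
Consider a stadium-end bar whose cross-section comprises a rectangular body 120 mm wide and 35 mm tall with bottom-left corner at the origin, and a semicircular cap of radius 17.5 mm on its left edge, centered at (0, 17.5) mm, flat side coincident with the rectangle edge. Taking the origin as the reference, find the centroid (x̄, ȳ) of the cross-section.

x̄ = 53.07 mm, ȳ = 17.50 mm

Part | A | x̄ᵢ | ȳᵢ | A·x̄ᵢ | A·ȳᵢ
rectangular body | 4200.00 | 60.00 | 17.50 | 252000.00 | 73500.00
semicircular end | 481.06 | -7.43 | 17.50 | -3572.92 | 8418.49
Σ | 4681.06 |  |  | 248427.08 | 81918.49
x̄ = 248427.08 / 4681.06 = 53.07 mm
ȳ = 81918.49 / 4681.06 = 17.50 mm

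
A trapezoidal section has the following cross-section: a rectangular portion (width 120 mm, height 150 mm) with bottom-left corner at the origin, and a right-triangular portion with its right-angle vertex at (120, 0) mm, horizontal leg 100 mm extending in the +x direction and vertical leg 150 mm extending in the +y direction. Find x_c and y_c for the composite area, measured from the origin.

rectangular portion: A = 120 × 150 = 18000.00, centroid at (60.00, 75.00).
triangular portion: A = ½·100·150 = 7500.00, centroid at (153.33, 50.00).
ΣA = 25500.00 mm²
ΣAx_c = (18000.00)(60.00) + (7500.00)(153.33) = 2230000.00 mm³
ΣAy_c = (18000.00)(75.00) + (7500.00)(50.00) = 1725000.00 mm³
x_c = 2230000.00 / 25500.00 = 87.45 mm
y_c = 1725000.00 / 25500.00 = 67.65 mm

x_c = 87.45 mm, y_c = 67.65 mm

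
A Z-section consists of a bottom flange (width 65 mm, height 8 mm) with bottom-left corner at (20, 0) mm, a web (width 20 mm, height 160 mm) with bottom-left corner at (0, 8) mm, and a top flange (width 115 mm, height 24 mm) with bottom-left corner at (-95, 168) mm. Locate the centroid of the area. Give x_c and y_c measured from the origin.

Part | A | x̄ᵢ | ȳᵢ | A·x̄ᵢ | A·ȳᵢ
bottom flange | 520.00 | 52.50 | 4.00 | 27300.00 | 2080.00
web | 3200.00 | 10.00 | 88.00 | 32000.00 | 281600.00
top flange | 2760.00 | -37.50 | 180.00 | -103500.00 | 496800.00
Σ | 6480.00 |  |  | -44200.00 | 780480.00
x_c = -44200.00 / 6480.00 = -6.82 mm
y_c = 780480.00 / 6480.00 = 120.44 mm

x_c = -6.82 mm, y_c = 120.44 mm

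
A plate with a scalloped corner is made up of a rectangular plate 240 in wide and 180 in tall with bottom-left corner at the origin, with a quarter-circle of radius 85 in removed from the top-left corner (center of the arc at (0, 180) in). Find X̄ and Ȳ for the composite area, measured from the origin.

X̄ = 132.69 in, Ȳ = 81.85 in

plate: A = 240 × 180 = 43200.00, centroid at (120.00, 90.00).
removed quarter-circle: A = −¼π·85² = -5674.50, centroid at (36.08, 143.92).
ΣA = 37525.50 in², ΣAX̄ = 4979291.67 in³, ΣAȲ = 3071298.02 in³.
X̄ = 4979291.67/37525.50 = 132.69 in; Ȳ = 3071298.02/37525.50 = 81.85 in.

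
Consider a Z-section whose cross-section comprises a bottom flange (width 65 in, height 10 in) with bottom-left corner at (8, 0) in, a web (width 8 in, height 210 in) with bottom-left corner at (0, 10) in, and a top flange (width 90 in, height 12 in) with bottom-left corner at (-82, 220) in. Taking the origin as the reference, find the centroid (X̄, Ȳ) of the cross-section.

bottom flange: A = 65 × 10 = 650.00, centroid at (40.50, 5.00).
web: A = 8 × 210 = 1680.00, centroid at (4.00, 115.00).
top flange: A = 90 × 12 = 1080.00, centroid at (-37.00, 226.00).
ΣA = 3410.00 in², ΣAX̄ = -6915.00 in³, ΣAȲ = 440530.00 in³.
X̄ = -6915.00/3410.00 = -2.03 in; Ȳ = 440530.00/3410.00 = 129.19 in.

X̄ = -2.03 in, Ȳ = 129.19 in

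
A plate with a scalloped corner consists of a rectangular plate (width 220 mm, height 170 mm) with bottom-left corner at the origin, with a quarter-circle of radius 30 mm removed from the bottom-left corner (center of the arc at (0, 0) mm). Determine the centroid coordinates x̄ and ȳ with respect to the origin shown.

Part | A | x̄ᵢ | ȳᵢ | A·x̄ᵢ | A·ȳᵢ
plate | 37400.00 | 110.00 | 85.00 | 4114000.00 | 3179000.00
removed quarter-circle | -706.86 | 12.73 | 12.73 | -9000.00 | -9000.00
Σ | 36693.14 |  |  | 4105000.00 | 3170000.00
x̄ = 4105000.00 / 36693.14 = 111.87 mm
ȳ = 3170000.00 / 36693.14 = 86.39 mm

x̄ = 111.87 mm, ȳ = 86.39 mm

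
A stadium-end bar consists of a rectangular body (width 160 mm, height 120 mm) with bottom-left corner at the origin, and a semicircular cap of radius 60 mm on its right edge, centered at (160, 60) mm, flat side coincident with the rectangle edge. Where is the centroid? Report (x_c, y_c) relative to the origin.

rectangular body: A = 160 × 120 = 19200.00, centroid at (80.00, 60.00).
semicircular end: A = ½π·60² = 5654.87, centroid at (185.46, 60.00).
ΣA = 24854.87 mm², ΣAx_c = 2584778.68 mm³, ΣAy_c = 1491292.01 mm³.
x_c = 2584778.68/24854.87 = 103.99 mm; y_c = 1491292.01/24854.87 = 60.00 mm.

x_c = 103.99 mm, y_c = 60.00 mm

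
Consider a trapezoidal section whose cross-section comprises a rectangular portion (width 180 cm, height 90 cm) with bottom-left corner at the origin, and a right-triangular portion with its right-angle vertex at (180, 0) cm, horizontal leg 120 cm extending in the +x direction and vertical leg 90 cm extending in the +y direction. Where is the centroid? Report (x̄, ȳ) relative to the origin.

Part | A | x̄ᵢ | ȳᵢ | A·x̄ᵢ | A·ȳᵢ
rectangular portion | 16200.00 | 90.00 | 45.00 | 1458000.00 | 729000.00
triangular portion | 5400.00 | 220.00 | 30.00 | 1188000.00 | 162000.00
Σ | 21600.00 |  |  | 2646000.00 | 891000.00
x̄ = 2646000.00 / 21600.00 = 122.50 cm
ȳ = 891000.00 / 21600.00 = 41.25 cm

x̄ = 122.50 cm, ȳ = 41.25 cm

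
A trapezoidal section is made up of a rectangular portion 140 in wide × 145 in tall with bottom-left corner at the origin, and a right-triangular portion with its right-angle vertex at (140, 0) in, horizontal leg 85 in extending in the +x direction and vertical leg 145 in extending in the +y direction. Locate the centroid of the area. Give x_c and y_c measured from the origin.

x_c = 92.90 in, y_c = 66.87 in

rectangular portion: A = 140 × 145 = 20300.00, centroid at (70.00, 72.50).
triangular portion: A = ½·85·145 = 6162.50, centroid at (168.33, 48.33).
ΣA = 26462.50 in², ΣAx_c = 2458354.17 in³, ΣAy_c = 1769604.17 in³.
x_c = 2458354.17/26462.50 = 92.90 in; y_c = 1769604.17/26462.50 = 66.87 in.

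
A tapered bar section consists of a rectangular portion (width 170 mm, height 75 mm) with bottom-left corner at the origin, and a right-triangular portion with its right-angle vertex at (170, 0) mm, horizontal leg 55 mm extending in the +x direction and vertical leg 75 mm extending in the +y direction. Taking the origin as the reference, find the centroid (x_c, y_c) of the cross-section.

rectangular portion: A = 170 × 75 = 12750.00, centroid at (85.00, 37.50).
triangular portion: A = ½·55·75 = 2062.50, centroid at (188.33, 25.00).
ΣA = 14812.50 mm²
ΣAx_c = (12750.00)(85.00) + (2062.50)(188.33) = 1472187.50 mm³
ΣAy_c = (12750.00)(37.50) + (2062.50)(25.00) = 529687.50 mm³
x_c = 1472187.50 / 14812.50 = 99.39 mm
y_c = 529687.50 / 14812.50 = 35.76 mm

x_c = 99.39 mm, y_c = 35.76 mm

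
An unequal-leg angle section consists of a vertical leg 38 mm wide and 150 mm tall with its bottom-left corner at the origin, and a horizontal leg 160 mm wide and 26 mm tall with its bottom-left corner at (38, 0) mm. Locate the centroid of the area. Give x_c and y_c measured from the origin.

Part | A | x̄ᵢ | ȳᵢ | A·x̄ᵢ | A·ȳᵢ
vertical leg | 5700.00 | 19.00 | 75.00 | 108300.00 | 427500.00
horizontal leg | 4160.00 | 118.00 | 13.00 | 490880.00 | 54080.00
Σ | 9860.00 |  |  | 599180.00 | 481580.00
x_c = 599180.00 / 9860.00 = 60.77 mm
y_c = 481580.00 / 9860.00 = 48.84 mm

x_c = 60.77 mm, y_c = 48.84 mm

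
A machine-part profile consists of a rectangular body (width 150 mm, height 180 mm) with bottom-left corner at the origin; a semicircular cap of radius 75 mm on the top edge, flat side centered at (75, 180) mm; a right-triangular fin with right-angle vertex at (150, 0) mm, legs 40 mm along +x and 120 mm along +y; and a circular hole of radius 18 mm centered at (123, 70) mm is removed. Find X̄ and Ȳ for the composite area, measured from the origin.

rectangular body: A = 150 × 180 = 27000.00, centroid at (75.00, 90.00).
semicircular top: A = ½π·75² = 8835.73, centroid at (75.00, 211.83).
triangular fin: A = ½·40·120 = 2400.00, centroid at (163.33, 40.00).
hole: A = −π·18² = -1017.88, centroid at (123.00, 70.00).
ΣA = 37217.85 mm², ΣAX̄ = 2954480.95 mm³, ΣAȲ = 4326429.96 mm³.
X̄ = 2954480.95/37217.85 = 79.38 mm; Ȳ = 4326429.96/37217.85 = 116.25 mm.

X̄ = 79.38 mm, Ȳ = 116.25 mm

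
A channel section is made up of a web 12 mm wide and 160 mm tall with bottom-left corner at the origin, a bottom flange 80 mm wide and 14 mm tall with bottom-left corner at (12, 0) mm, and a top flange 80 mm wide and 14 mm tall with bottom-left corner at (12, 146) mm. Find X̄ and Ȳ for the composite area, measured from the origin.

Part | A | x̄ᵢ | ȳᵢ | A·x̄ᵢ | A·ȳᵢ
web | 1920.00 | 6.00 | 80.00 | 11520.00 | 153600.00
bottom flange | 1120.00 | 52.00 | 7.00 | 58240.00 | 7840.00
top flange | 1120.00 | 52.00 | 153.00 | 58240.00 | 171360.00
Σ | 4160.00 |  |  | 128000.00 | 332800.00
X̄ = 128000.00 / 4160.00 = 30.77 mm
Ȳ = 332800.00 / 4160.00 = 80.00 mm

X̄ = 30.77 mm, Ȳ = 80.00 mm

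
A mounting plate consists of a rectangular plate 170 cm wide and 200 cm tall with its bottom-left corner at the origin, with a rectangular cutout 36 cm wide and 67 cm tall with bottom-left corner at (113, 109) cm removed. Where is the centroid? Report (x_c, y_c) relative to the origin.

plate: A = 170 × 200 = 34000.00, centroid at (85.00, 100.00).
hole: A = −(36 × 67) = -2412.00, centroid at (131.00, 142.50).
ΣA = 31588.00 cm²
ΣAx_c = (34000.00)(85.00) + (-2412.00)(131.00) = 2574028.00 cm³
ΣAy_c = (34000.00)(100.00) + (-2412.00)(142.50) = 3056290.00 cm³
x_c = 2574028.00 / 31588.00 = 81.49 cm
y_c = 3056290.00 / 31588.00 = 96.75 cm

x_c = 81.49 cm, y_c = 96.75 cm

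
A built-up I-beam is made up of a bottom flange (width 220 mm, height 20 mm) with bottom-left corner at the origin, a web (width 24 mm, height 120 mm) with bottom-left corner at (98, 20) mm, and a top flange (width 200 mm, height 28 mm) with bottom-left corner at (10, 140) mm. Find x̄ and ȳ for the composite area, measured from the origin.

bottom flange: A = 220 × 20 = 4400.00, centroid at (110.00, 10.00).
web: A = 24 × 120 = 2880.00, centroid at (110.00, 80.00).
top flange: A = 200 × 28 = 5600.00, centroid at (110.00, 154.00).
ΣA = 12880.00 mm², ΣAx̄ = 1416800.00 mm³, ΣAȳ = 1136800.00 mm³.
x̄ = 1416800.00/12880.00 = 110.00 mm; ȳ = 1136800.00/12880.00 = 88.26 mm.

x̄ = 110.00 mm, ȳ = 88.26 mm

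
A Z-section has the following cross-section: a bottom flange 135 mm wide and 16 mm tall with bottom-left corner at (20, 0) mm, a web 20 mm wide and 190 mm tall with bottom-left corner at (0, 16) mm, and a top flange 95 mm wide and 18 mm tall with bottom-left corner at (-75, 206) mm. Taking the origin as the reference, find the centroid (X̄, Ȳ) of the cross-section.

Part | A | x̄ᵢ | ȳᵢ | A·x̄ᵢ | A·ȳᵢ
bottom flange | 2160.00 | 87.50 | 8.00 | 189000.00 | 17280.00
web | 3800.00 | 10.00 | 111.00 | 38000.00 | 421800.00
top flange | 1710.00 | -27.50 | 215.00 | -47025.00 | 367650.00
Σ | 7670.00 |  |  | 179975.00 | 806730.00
X̄ = 179975.00 / 7670.00 = 23.46 mm
Ȳ = 806730.00 / 7670.00 = 105.18 mm

X̄ = 23.46 mm, Ȳ = 105.18 mm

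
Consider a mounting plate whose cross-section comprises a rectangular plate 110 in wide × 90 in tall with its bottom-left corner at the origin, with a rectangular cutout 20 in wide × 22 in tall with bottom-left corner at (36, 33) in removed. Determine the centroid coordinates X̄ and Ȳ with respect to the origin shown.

X̄ = 55.42 in, Ȳ = 45.05 in

plate: A = 110 × 90 = 9900.00, centroid at (55.00, 45.00).
hole: A = −(20 × 22) = -440.00, centroid at (46.00, 44.00).
ΣA = 9460.00 in²
ΣAX̄ = (9900.00)(55.00) + (-440.00)(46.00) = 524260.00 in³
ΣAȲ = (9900.00)(45.00) + (-440.00)(44.00) = 426140.00 in³
X̄ = 524260.00 / 9460.00 = 55.42 in
Ȳ = 426140.00 / 9460.00 = 45.05 in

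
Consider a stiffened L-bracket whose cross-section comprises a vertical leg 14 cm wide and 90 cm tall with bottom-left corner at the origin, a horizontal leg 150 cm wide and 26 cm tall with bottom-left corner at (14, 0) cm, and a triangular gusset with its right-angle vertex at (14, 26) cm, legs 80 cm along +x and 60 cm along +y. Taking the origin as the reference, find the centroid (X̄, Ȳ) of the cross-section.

Part | A | x̄ᵢ | ȳᵢ | A·x̄ᵢ | A·ȳᵢ
vertical leg | 1260.00 | 7.00 | 45.00 | 8820.00 | 56700.00
horizontal leg | 3900.00 | 89.00 | 13.00 | 347100.00 | 50700.00
gusset | 2400.00 | 40.67 | 46.00 | 97600.00 | 110400.00
Σ | 7560.00 |  |  | 453520.00 | 217800.00
X̄ = 453520.00 / 7560.00 = 59.99 cm
Ȳ = 217800.00 / 7560.00 = 28.81 cm

X̄ = 59.99 cm, Ȳ = 28.81 cm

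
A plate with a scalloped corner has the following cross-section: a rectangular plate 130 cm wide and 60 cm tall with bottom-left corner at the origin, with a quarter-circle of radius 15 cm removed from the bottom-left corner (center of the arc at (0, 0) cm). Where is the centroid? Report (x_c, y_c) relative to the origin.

x_c = 66.36 cm, y_c = 30.55 cm

plate: A = 130 × 60 = 7800.00, centroid at (65.00, 30.00).
removed quarter-circle: A = −¼π·15² = -176.71, centroid at (6.37, 6.37).
ΣA = 7623.29 cm², ΣAx_c = 505875.00 cm³, ΣAy_c = 232875.00 cm³.
x_c = 505875.00/7623.29 = 66.36 cm; y_c = 232875.00/7623.29 = 30.55 cm.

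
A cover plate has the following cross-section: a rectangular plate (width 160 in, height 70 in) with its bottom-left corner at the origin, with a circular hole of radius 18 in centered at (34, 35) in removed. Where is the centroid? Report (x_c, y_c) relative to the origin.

x_c = 84.60 in, y_c = 35.00 in

plate: A = 160 × 70 = 11200.00, centroid at (80.00, 35.00).
hole: A = −π·18² = -1017.88, centroid at (34.00, 35.00).
ΣA = 10182.12 in², ΣAx_c = 861392.22 in³, ΣAy_c = 356374.34 in³.
x_c = 861392.22/10182.12 = 84.60 in; y_c = 356374.34/10182.12 = 35.00 in.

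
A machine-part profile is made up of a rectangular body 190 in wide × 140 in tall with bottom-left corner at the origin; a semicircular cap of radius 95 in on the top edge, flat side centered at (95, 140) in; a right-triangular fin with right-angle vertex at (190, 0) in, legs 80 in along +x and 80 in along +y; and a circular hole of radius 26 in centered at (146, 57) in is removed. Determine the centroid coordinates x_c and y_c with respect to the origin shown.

x_c = 101.71 in, y_c = 104.71 in

rectangular body: A = 190 × 140 = 26600.00, centroid at (95.00, 70.00).
semicircular top: A = ½π·95² = 14176.44, centroid at (95.00, 180.32).
triangular fin: A = ½·80·80 = 3200.00, centroid at (216.67, 26.67).
hole: A = −π·26² = -2123.72, centroid at (146.00, 57.00).
ΣA = 41852.72 in², ΣAx_c = 4257032.21 in³, ΣAy_c = 4382565.98 in³.
x_c = 4257032.21/41852.72 = 101.71 in; y_c = 4382565.98/41852.72 = 104.71 in.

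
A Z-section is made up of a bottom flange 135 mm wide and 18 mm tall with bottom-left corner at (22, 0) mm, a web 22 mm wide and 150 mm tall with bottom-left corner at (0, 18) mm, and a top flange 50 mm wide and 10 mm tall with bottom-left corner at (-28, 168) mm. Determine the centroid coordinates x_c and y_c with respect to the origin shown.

x_c = 40.50 mm, y_c = 66.66 mm

Part | A | x̄ᵢ | ȳᵢ | A·x̄ᵢ | A·ȳᵢ
bottom flange | 2430.00 | 89.50 | 9.00 | 217485.00 | 21870.00
web | 3300.00 | 11.00 | 93.00 | 36300.00 | 306900.00
top flange | 500.00 | -3.00 | 173.00 | -1500.00 | 86500.00
Σ | 6230.00 |  |  | 252285.00 | 415270.00
x_c = 252285.00 / 6230.00 = 40.50 mm
y_c = 415270.00 / 6230.00 = 66.66 mm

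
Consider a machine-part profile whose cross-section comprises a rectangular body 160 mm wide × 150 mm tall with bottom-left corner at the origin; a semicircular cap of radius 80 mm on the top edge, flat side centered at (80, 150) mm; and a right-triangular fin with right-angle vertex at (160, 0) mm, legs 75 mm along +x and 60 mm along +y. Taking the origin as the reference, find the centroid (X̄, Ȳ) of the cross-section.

X̄ = 86.51 mm, Ȳ = 101.76 mm

rectangular body: A = 160 × 150 = 24000.00, centroid at (80.00, 75.00).
semicircular top: A = ½π·80² = 10053.10, centroid at (80.00, 183.95).
triangular fin: A = ½·75·60 = 2250.00, centroid at (185.00, 20.00).
ΣA = 36303.10 mm², ΣAX̄ = 3140497.72 mm³, ΣAȲ = 3694297.81 mm³.
X̄ = 3140497.72/36303.10 = 86.51 mm; Ȳ = 3694297.81/36303.10 = 101.76 mm.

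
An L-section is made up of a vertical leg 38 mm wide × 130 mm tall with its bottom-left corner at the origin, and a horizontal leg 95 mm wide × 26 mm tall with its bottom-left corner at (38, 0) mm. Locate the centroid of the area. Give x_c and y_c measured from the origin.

vertical leg: A = 38 × 130 = 4940.00, centroid at (19.00, 65.00).
horizontal leg: A = 95 × 26 = 2470.00, centroid at (85.50, 13.00).
ΣA = 7410.00 mm², ΣAx_c = 305045.00 mm³, ΣAy_c = 353210.00 mm³.
x_c = 305045.00/7410.00 = 41.17 mm; y_c = 353210.00/7410.00 = 47.67 mm.

x_c = 41.17 mm, y_c = 47.67 mm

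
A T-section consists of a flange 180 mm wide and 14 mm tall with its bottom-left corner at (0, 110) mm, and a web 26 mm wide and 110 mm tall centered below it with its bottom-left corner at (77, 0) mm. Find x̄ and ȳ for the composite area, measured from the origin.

x̄ = 90.00 mm, ȳ = 84.04 mm

web: A = 26 × 110 = 2860.00, centroid at (90.00, 55.00).
flange: A = 180 × 14 = 2520.00, centroid at (90.00, 117.00).
ΣA = 5380.00 mm²
ΣAx̄ = (2860.00)(90.00) + (2520.00)(90.00) = 484200.00 mm³
ΣAȳ = (2860.00)(55.00) + (2520.00)(117.00) = 452140.00 mm³
x̄ = 484200.00 / 5380.00 = 90.00 mm
ȳ = 452140.00 / 5380.00 = 84.04 mm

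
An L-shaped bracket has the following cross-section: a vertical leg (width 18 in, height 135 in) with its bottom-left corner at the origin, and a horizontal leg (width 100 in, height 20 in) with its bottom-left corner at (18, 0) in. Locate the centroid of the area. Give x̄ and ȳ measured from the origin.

Part | A | x̄ᵢ | ȳᵢ | A·x̄ᵢ | A·ȳᵢ
vertical leg | 2430.00 | 9.00 | 67.50 | 21870.00 | 164025.00
horizontal leg | 2000.00 | 68.00 | 10.00 | 136000.00 | 20000.00
Σ | 4430.00 |  |  | 157870.00 | 184025.00
x̄ = 157870.00 / 4430.00 = 35.64 in
ȳ = 184025.00 / 4430.00 = 41.54 in

x̄ = 35.64 in, ȳ = 41.54 in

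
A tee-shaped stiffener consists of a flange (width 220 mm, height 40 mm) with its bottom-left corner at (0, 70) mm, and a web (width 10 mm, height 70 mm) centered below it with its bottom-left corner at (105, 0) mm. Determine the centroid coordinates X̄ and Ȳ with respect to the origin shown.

X̄ = 110.00 mm, Ȳ = 85.95 mm

Part | A | x̄ᵢ | ȳᵢ | A·x̄ᵢ | A·ȳᵢ
web | 700.00 | 110.00 | 35.00 | 77000.00 | 24500.00
flange | 8800.00 | 110.00 | 90.00 | 968000.00 | 792000.00
Σ | 9500.00 |  |  | 1045000.00 | 816500.00
X̄ = 1045000.00 / 9500.00 = 110.00 mm
Ȳ = 816500.00 / 9500.00 = 85.95 mm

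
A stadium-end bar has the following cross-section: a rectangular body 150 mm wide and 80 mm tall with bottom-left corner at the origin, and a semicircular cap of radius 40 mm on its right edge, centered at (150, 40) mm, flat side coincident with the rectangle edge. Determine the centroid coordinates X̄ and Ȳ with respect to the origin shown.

X̄ = 90.93 mm, Ȳ = 40.00 mm

rectangular body: A = 150 × 80 = 12000.00, centroid at (75.00, 40.00).
semicircular end: A = ½π·40² = 2513.27, centroid at (166.98, 40.00).
ΣA = 14513.27 mm²
ΣAX̄ = (12000.00)(75.00) + (2513.27)(166.98) = 1319657.79 mm³
ΣAȲ = (12000.00)(40.00) + (2513.27)(40.00) = 580530.96 mm³
X̄ = 1319657.79 / 14513.27 = 90.93 mm
Ȳ = 580530.96 / 14513.27 = 40.00 mm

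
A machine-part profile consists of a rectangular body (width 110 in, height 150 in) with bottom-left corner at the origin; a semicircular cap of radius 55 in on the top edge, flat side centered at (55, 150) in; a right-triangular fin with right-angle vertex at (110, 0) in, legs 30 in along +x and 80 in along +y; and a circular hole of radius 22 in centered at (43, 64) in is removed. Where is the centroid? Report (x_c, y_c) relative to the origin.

rectangular body: A = 110 × 150 = 16500.00, centroid at (55.00, 75.00).
semicircular top: A = ½π·55² = 4751.66, centroid at (55.00, 173.34).
triangular fin: A = ½·30·80 = 1200.00, centroid at (120.00, 26.67).
hole: A = −π·22² = -1520.53, centroid at (43.00, 64.00).
ΣA = 20931.13 in², ΣAx_c = 1247458.41 in³, ΣAy_c = 1995851.53 in³.
x_c = 1247458.41/20931.13 = 59.60 in; y_c = 1995851.53/20931.13 = 95.35 in.

x_c = 59.60 in, y_c = 95.35 in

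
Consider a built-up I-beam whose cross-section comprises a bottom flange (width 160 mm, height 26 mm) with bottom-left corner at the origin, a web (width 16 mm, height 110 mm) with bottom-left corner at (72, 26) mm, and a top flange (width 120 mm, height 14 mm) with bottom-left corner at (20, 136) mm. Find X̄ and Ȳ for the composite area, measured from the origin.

bottom flange: A = 160 × 26 = 4160.00, centroid at (80.00, 13.00).
web: A = 16 × 110 = 1760.00, centroid at (80.00, 81.00).
top flange: A = 120 × 14 = 1680.00, centroid at (80.00, 143.00).
ΣA = 7600.00 mm²
ΣAX̄ = (4160.00)(80.00) + (1760.00)(80.00) + (1680.00)(80.00) = 608000.00 mm³
ΣAȲ = (4160.00)(13.00) + (1760.00)(81.00) + (1680.00)(143.00) = 436880.00 mm³
X̄ = 608000.00 / 7600.00 = 80.00 mm
Ȳ = 436880.00 / 7600.00 = 57.48 mm

X̄ = 80.00 mm, Ȳ = 57.48 mm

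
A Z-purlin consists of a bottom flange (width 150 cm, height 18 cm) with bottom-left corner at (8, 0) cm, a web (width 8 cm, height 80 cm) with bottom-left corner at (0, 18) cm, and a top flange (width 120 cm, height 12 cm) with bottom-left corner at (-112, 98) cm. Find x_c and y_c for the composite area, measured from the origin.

bottom flange: A = 150 × 18 = 2700.00, centroid at (83.00, 9.00).
web: A = 8 × 80 = 640.00, centroid at (4.00, 58.00).
top flange: A = 120 × 12 = 1440.00, centroid at (-52.00, 104.00).
ΣA = 4780.00 cm², ΣAx_c = 151780.00 cm³, ΣAy_c = 211180.00 cm³.
x_c = 151780.00/4780.00 = 31.75 cm; y_c = 211180.00/4780.00 = 44.18 cm.

x_c = 31.75 cm, y_c = 44.18 cm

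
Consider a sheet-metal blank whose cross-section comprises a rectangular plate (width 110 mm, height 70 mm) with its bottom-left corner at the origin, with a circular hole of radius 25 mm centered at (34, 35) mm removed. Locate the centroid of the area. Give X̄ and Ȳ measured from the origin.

X̄ = 62.19 mm, Ȳ = 35.00 mm

Part | A | x̄ᵢ | ȳᵢ | A·x̄ᵢ | A·ȳᵢ
plate | 7700.00 | 55.00 | 35.00 | 423500.00 | 269500.00
hole | -1963.50 | 34.00 | 35.00 | -66758.84 | -68722.34
Σ | 5736.50 |  |  | 356741.16 | 200777.66
X̄ = 356741.16 / 5736.50 = 62.19 mm
Ȳ = 200777.66 / 5736.50 = 35.00 mm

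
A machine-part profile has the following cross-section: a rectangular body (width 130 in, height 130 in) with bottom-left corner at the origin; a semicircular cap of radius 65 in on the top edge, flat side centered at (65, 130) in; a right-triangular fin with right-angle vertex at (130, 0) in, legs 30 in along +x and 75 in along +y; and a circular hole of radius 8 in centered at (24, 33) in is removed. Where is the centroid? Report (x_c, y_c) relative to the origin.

rectangular body: A = 130 × 130 = 16900.00, centroid at (65.00, 65.00).
semicircular top: A = ½π·65² = 6636.61, centroid at (65.00, 157.59).
triangular fin: A = ½·30·75 = 1125.00, centroid at (140.00, 25.00).
hole: A = −π·8² = -201.06, centroid at (24.00, 33.00).
ΣA = 24460.55 in², ΣAx_c = 1682554.45 in³, ΣAy_c = 2165833.17 in³.
x_c = 1682554.45/24460.55 = 68.79 in; y_c = 2165833.17/24460.55 = 88.54 in.

x_c = 68.79 in, y_c = 88.54 in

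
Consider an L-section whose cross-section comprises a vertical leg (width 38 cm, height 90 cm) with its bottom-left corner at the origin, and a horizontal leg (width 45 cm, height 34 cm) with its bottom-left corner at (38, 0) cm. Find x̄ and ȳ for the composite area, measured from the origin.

Part | A | x̄ᵢ | ȳᵢ | A·x̄ᵢ | A·ȳᵢ
vertical leg | 3420.00 | 19.00 | 45.00 | 64980.00 | 153900.00
horizontal leg | 1530.00 | 60.50 | 17.00 | 92565.00 | 26010.00
Σ | 4950.00 |  |  | 157545.00 | 179910.00
x̄ = 157545.00 / 4950.00 = 31.83 cm
ȳ = 179910.00 / 4950.00 = 36.35 cm

x̄ = 31.83 cm, ȳ = 36.35 cm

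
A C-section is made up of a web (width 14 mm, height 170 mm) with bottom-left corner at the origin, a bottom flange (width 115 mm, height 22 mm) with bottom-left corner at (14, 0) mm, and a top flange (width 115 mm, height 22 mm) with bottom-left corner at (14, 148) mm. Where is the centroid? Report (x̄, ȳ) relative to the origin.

x̄ = 50.87 mm, ȳ = 85.00 mm

web: A = 14 × 170 = 2380.00, centroid at (7.00, 85.00).
bottom flange: A = 115 × 22 = 2530.00, centroid at (71.50, 11.00).
top flange: A = 115 × 22 = 2530.00, centroid at (71.50, 159.00).
ΣA = 7440.00 mm²
ΣAx̄ = (2380.00)(7.00) + (2530.00)(71.50) + (2530.00)(71.50) = 378450.00 mm³
ΣAȳ = (2380.00)(85.00) + (2530.00)(11.00) + (2530.00)(159.00) = 632400.00 mm³
x̄ = 378450.00 / 7440.00 = 50.87 mm
ȳ = 632400.00 / 7440.00 = 85.00 mm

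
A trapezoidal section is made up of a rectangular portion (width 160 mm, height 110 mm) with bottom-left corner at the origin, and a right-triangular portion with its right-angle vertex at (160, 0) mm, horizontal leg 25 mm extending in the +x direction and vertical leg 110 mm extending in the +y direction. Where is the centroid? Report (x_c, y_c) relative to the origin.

x_c = 86.40 mm, y_c = 53.67 mm

rectangular portion: A = 160 × 110 = 17600.00, centroid at (80.00, 55.00).
triangular portion: A = ½·25·110 = 1375.00, centroid at (168.33, 36.67).
ΣA = 18975.00 mm²
ΣAx_c = (17600.00)(80.00) + (1375.00)(168.33) = 1639458.33 mm³
ΣAy_c = (17600.00)(55.00) + (1375.00)(36.67) = 1018416.67 mm³
x_c = 1639458.33 / 18975.00 = 86.40 mm
y_c = 1018416.67 / 18975.00 = 53.67 mm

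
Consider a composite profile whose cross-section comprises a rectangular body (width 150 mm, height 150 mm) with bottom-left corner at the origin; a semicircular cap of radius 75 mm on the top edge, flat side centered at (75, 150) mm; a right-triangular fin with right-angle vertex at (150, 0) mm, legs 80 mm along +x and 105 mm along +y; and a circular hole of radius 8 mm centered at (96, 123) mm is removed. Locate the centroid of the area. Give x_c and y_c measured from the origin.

x_c = 86.96 mm, y_c = 96.69 mm

rectangular body: A = 150 × 150 = 22500.00, centroid at (75.00, 75.00).
semicircular top: A = ½π·75² = 8835.73, centroid at (75.00, 181.83).
triangular fin: A = ½·80·105 = 4200.00, centroid at (176.67, 35.00).
hole: A = −π·8² = -201.06, centroid at (96.00, 123.00).
ΣA = 35334.67 mm², ΣAx_c = 3072877.76 mm³, ΣAy_c = 3416378.78 mm³.
x_c = 3072877.76/35334.67 = 86.96 mm; y_c = 3416378.78/35334.67 = 96.69 mm.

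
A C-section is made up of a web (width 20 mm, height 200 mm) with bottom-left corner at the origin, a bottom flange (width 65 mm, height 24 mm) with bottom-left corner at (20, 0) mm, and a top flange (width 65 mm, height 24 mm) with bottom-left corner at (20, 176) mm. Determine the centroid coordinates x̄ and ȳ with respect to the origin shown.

x̄ = 28.62 mm, ȳ = 100.00 mm

Part | A | x̄ᵢ | ȳᵢ | A·x̄ᵢ | A·ȳᵢ
web | 4000.00 | 10.00 | 100.00 | 40000.00 | 400000.00
bottom flange | 1560.00 | 52.50 | 12.00 | 81900.00 | 18720.00
top flange | 1560.00 | 52.50 | 188.00 | 81900.00 | 293280.00
Σ | 7120.00 |  |  | 203800.00 | 712000.00
x̄ = 203800.00 / 7120.00 = 28.62 mm
ȳ = 712000.00 / 7120.00 = 100.00 mm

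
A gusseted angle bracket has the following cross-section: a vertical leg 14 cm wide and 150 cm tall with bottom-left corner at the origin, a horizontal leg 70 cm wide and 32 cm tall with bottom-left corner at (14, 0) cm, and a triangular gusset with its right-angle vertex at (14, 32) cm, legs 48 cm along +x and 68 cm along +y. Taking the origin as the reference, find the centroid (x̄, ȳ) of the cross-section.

vertical leg: A = 14 × 150 = 2100.00, centroid at (7.00, 75.00).
horizontal leg: A = 70 × 32 = 2240.00, centroid at (49.00, 16.00).
gusset: A = ½·48·68 = 1632.00, centroid at (30.00, 54.67).
ΣA = 5972.00 cm²
ΣAx̄ = (2100.00)(7.00) + (2240.00)(49.00) + (1632.00)(30.00) = 173420.00 cm³
ΣAȳ = (2100.00)(75.00) + (2240.00)(16.00) + (1632.00)(54.67) = 282556.00 cm³
x̄ = 173420.00 / 5972.00 = 29.04 cm
ȳ = 282556.00 / 5972.00 = 47.31 cm

x̄ = 29.04 cm, ȳ = 47.31 cm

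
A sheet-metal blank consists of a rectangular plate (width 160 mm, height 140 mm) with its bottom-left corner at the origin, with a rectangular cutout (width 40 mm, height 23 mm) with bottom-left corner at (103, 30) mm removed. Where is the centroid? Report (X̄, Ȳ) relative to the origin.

plate: A = 160 × 140 = 22400.00, centroid at (80.00, 70.00).
hole: A = −(40 × 23) = -920.00, centroid at (123.00, 41.50).
ΣA = 21480.00 mm²
ΣAX̄ = (22400.00)(80.00) + (-920.00)(123.00) = 1678840.00 mm³
ΣAȲ = (22400.00)(70.00) + (-920.00)(41.50) = 1529820.00 mm³
X̄ = 1678840.00 / 21480.00 = 78.16 mm
Ȳ = 1529820.00 / 21480.00 = 71.22 mm

X̄ = 78.16 mm, Ȳ = 71.22 mm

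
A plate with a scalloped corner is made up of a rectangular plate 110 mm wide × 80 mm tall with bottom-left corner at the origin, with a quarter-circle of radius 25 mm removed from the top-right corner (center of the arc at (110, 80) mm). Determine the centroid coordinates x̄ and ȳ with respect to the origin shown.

x̄ = 52.38 mm, ȳ = 38.26 mm

plate: A = 110 × 80 = 8800.00, centroid at (55.00, 40.00).
removed quarter-circle: A = −¼π·25² = -490.87, centroid at (99.39, 69.39).
ΣA = 8309.13 mm², ΣAx̄ = 435212.21 mm³, ΣAȳ = 317938.43 mm³.
x̄ = 435212.21/8309.13 = 52.38 mm; ȳ = 317938.43/8309.13 = 38.26 mm.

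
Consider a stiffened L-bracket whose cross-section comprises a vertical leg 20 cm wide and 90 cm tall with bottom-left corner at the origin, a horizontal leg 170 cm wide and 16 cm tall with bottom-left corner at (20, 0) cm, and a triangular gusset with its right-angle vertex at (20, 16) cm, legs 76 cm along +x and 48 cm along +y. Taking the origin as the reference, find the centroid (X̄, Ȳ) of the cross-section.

X̄ = 60.89 cm, Ȳ = 25.40 cm

Part | A | x̄ᵢ | ȳᵢ | A·x̄ᵢ | A·ȳᵢ
vertical leg | 1800.00 | 10.00 | 45.00 | 18000.00 | 81000.00
horizontal leg | 2720.00 | 105.00 | 8.00 | 285600.00 | 21760.00
gusset | 1824.00 | 45.33 | 32.00 | 82688.00 | 58368.00
Σ | 6344.00 |  |  | 386288.00 | 161128.00
X̄ = 386288.00 / 6344.00 = 60.89 cm
Ȳ = 161128.00 / 6344.00 = 25.40 cm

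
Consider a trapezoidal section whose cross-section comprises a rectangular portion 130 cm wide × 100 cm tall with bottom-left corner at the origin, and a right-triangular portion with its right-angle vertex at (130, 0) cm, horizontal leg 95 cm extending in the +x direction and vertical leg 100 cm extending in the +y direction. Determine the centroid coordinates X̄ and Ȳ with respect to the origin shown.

Part | A | x̄ᵢ | ȳᵢ | A·x̄ᵢ | A·ȳᵢ
rectangular portion | 13000.00 | 65.00 | 50.00 | 845000.00 | 650000.00
triangular portion | 4750.00 | 161.67 | 33.33 | 767916.67 | 158333.33
Σ | 17750.00 |  |  | 1612916.67 | 808333.33
X̄ = 1612916.67 / 17750.00 = 90.87 cm
Ȳ = 808333.33 / 17750.00 = 45.54 cm

X̄ = 90.87 cm, Ȳ = 45.54 cm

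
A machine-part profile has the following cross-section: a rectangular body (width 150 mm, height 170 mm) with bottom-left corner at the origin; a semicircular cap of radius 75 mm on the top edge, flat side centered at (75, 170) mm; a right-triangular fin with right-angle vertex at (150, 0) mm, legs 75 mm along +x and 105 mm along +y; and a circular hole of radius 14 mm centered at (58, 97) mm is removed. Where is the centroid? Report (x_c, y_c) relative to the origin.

x_c = 85.73 mm, y_c = 106.99 mm

rectangular body: A = 150 × 170 = 25500.00, centroid at (75.00, 85.00).
semicircular top: A = ½π·75² = 8835.73, centroid at (75.00, 201.83).
triangular fin: A = ½·75·105 = 3937.50, centroid at (175.00, 35.00).
hole: A = −π·14² = -615.75, centroid at (58.00, 97.00).
ΣA = 37657.48 mm², ΣAx_c = 3228528.58 mm³, ΣAy_c = 4028908.53 mm³.
x_c = 3228528.58/37657.48 = 85.73 mm; y_c = 4028908.53/37657.48 = 106.99 mm.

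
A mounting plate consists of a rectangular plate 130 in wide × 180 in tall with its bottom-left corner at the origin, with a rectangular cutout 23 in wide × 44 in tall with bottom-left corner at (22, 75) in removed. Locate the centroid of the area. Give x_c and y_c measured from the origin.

plate: A = 130 × 180 = 23400.00, centroid at (65.00, 90.00).
hole: A = −(23 × 44) = -1012.00, centroid at (33.50, 97.00).
ΣA = 22388.00 in², ΣAx_c = 1487098.00 in³, ΣAy_c = 2007836.00 in³.
x_c = 1487098.00/22388.00 = 66.42 in; y_c = 2007836.00/22388.00 = 89.68 in.

x_c = 66.42 in, y_c = 89.68 in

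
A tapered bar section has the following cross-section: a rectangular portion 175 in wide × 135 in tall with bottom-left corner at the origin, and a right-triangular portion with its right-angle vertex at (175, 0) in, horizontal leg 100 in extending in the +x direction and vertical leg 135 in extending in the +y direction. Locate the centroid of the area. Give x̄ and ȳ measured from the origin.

Part | A | x̄ᵢ | ȳᵢ | A·x̄ᵢ | A·ȳᵢ
rectangular portion | 23625.00 | 87.50 | 67.50 | 2067187.50 | 1594687.50
triangular portion | 6750.00 | 208.33 | 45.00 | 1406250.00 | 303750.00
Σ | 30375.00 |  |  | 3473437.50 | 1898437.50
x̄ = 3473437.50 / 30375.00 = 114.35 in
ȳ = 1898437.50 / 30375.00 = 62.50 in

x̄ = 114.35 in, ȳ = 62.50 in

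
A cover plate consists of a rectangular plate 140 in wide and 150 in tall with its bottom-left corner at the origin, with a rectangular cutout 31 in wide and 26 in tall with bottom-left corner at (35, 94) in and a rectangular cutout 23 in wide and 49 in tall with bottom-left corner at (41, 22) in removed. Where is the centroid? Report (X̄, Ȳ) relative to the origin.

plate: A = 140 × 150 = 21000.00, centroid at (70.00, 75.00).
hole 1: A = −(31 × 26) = -806.00, centroid at (50.50, 107.00).
hole 2: A = −(23 × 49) = -1127.00, centroid at (52.50, 46.50).
ΣA = 19067.00 in²
ΣAX̄ = (21000.00)(70.00) + (-806.00)(50.50) + (-1127.00)(52.50) = 1370129.50 in³
ΣAȲ = (21000.00)(75.00) + (-806.00)(107.00) + (-1127.00)(46.50) = 1436352.50 in³
X̄ = 1370129.50 / 19067.00 = 71.86 in
Ȳ = 1436352.50 / 19067.00 = 75.33 in

X̄ = 71.86 in, Ȳ = 75.33 in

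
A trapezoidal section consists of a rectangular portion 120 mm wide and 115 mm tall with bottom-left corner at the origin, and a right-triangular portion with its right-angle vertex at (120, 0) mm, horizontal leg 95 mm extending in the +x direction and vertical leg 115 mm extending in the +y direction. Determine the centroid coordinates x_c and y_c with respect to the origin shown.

rectangular portion: A = 120 × 115 = 13800.00, centroid at (60.00, 57.50).
triangular portion: A = ½·95·115 = 5462.50, centroid at (151.67, 38.33).
ΣA = 19262.50 mm², ΣAx_c = 1656479.17 mm³, ΣAy_c = 1002895.83 mm³.
x_c = 1656479.17/19262.50 = 86.00 mm; y_c = 1002895.83/19262.50 = 52.06 mm.

x_c = 86.00 mm, y_c = 52.06 mm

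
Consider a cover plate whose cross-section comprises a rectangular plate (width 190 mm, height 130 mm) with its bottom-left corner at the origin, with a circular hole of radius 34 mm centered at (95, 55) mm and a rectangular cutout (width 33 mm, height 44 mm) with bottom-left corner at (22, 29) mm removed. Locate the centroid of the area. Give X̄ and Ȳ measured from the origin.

X̄ = 99.18 mm, Ȳ = 67.89 mm

Part | A | x̄ᵢ | ȳᵢ | A·x̄ᵢ | A·ȳᵢ
plate | 24700.00 | 95.00 | 65.00 | 2346500.00 | 1605500.00
hole 1 | -3631.68 | 95.00 | 55.00 | -345009.71 | -199742.46
hole 2 | -1452.00 | 38.50 | 51.00 | -55902.00 | -74052.00
Σ | 19616.32 |  |  | 1945588.29 | 1331705.54
X̄ = 1945588.29 / 19616.32 = 99.18 mm
Ȳ = 1331705.54 / 19616.32 = 67.89 mm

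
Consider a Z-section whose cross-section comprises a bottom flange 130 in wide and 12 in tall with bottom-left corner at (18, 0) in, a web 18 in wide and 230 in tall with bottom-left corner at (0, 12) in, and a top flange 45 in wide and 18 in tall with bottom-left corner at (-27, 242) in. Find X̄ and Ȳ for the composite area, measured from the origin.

X̄ = 25.05 in, Ȳ = 113.43 in

bottom flange: A = 130 × 12 = 1560.00, centroid at (83.00, 6.00).
web: A = 18 × 230 = 4140.00, centroid at (9.00, 127.00).
top flange: A = 45 × 18 = 810.00, centroid at (-4.50, 251.00).
ΣA = 6510.00 in², ΣAX̄ = 163095.00 in³, ΣAȲ = 738450.00 in³.
X̄ = 163095.00/6510.00 = 25.05 in; Ȳ = 738450.00/6510.00 = 113.43 in.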